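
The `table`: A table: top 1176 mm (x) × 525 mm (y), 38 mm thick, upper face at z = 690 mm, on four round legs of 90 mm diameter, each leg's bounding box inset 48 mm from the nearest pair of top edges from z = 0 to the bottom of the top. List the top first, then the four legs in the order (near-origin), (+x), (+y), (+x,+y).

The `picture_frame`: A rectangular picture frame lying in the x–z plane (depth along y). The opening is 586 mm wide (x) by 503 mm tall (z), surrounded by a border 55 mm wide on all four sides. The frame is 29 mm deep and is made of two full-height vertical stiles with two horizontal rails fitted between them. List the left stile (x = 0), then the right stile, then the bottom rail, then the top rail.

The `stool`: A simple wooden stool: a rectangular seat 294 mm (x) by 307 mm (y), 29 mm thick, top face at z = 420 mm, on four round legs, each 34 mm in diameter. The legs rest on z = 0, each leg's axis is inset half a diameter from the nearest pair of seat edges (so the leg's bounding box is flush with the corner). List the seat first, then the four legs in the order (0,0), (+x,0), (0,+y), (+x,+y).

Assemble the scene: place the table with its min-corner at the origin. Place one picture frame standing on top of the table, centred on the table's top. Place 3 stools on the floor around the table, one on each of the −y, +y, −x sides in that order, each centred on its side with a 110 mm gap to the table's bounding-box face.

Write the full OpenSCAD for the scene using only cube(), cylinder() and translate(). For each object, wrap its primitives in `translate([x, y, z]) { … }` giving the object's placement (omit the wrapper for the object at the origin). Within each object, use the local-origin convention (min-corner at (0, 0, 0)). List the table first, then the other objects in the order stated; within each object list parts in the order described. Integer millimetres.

translate([0, 0, 652]) cube([1176, 525, 38]);
translate([93, 93, 0]) cylinder(h = 652, r = 45);
translate([1083, 93, 0]) cylinder(h = 652, r = 45);
translate([93, 432, 0]) cylinder(h = 652, r = 45);
translate([1083, 432, 0]) cylinder(h = 652, r = 45);
translate([240, 248, 690]) {
  cube([55, 29, 613]);
  translate([641, 0, 0]) cube([55, 29, 613]);
  translate([55, 0, 0]) cube([586, 29, 55]);
  translate([55, 0, 558]) cube([586, 29, 55]);
}
translate([441, -417, 0]) {
  translate([0, 0, 391]) cube([294, 307, 29]);
  translate([17, 17, 0]) cylinder(h = 391, r = 17);
  translate([277, 17, 0]) cylinder(h = 391, r = 17);
  translate([17, 290, 0]) cylinder(h = 391, r = 17);
  translate([277, 290, 0]) cylinder(h = 391, r = 17);
}
translate([441, 635, 0]) {
  translate([0, 0, 391]) cube([294, 307, 29]);
  translate([17, 17, 0]) cylinder(h = 391, r = 17);
  translate([277, 17, 0]) cylinder(h = 391, r = 17);
  translate([17, 290, 0]) cylinder(h = 391, r = 17);
  translate([277, 290, 0]) cylinder(h = 391, r = 17);
}
translate([-404, 109, 0]) {
  translate([0, 0, 391]) cube([294, 307, 29]);
  translate([17, 17, 0]) cylinder(h = 391, r = 17);
  translate([277, 17, 0]) cylinder(h = 391, r = 17);
  translate([17, 290, 0]) cylinder(h = 391, r = 17);
  translate([277, 290, 0]) cylinder(h = 391, r = 17);
}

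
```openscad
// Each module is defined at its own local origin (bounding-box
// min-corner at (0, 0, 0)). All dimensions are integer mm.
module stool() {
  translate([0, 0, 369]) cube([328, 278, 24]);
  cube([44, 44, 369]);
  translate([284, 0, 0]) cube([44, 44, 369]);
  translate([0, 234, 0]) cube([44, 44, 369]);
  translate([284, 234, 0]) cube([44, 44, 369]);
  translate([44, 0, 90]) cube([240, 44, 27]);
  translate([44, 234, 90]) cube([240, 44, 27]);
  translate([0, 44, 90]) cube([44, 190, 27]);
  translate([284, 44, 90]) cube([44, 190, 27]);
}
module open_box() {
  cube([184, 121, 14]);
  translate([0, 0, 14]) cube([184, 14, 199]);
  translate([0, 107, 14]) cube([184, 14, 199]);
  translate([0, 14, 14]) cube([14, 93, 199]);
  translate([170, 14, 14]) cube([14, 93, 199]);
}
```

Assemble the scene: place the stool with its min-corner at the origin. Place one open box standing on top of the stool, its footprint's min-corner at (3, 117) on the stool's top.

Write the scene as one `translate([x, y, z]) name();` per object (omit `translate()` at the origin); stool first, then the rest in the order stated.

stool();
translate([3, 117, 393]) open_box();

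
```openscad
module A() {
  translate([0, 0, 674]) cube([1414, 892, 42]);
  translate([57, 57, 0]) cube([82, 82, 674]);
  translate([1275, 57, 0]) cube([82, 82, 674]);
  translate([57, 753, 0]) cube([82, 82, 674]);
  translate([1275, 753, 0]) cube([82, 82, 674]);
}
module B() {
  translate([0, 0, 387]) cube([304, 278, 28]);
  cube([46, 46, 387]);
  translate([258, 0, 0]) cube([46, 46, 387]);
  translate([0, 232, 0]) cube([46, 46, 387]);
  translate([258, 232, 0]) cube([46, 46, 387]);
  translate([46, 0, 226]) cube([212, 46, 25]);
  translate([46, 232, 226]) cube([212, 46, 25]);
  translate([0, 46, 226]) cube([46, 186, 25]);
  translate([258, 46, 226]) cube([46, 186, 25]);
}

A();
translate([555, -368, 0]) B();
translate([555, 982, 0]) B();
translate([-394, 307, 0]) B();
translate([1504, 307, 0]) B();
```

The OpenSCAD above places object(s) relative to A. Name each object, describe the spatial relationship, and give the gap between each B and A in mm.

Each stool's nearest face is 90 mm from the table's bounding box.

A is a table. B is a stool. Four stools sit around the table at the −y, +y, −x, +x sides. The gap between each stool and the table is 90 mm.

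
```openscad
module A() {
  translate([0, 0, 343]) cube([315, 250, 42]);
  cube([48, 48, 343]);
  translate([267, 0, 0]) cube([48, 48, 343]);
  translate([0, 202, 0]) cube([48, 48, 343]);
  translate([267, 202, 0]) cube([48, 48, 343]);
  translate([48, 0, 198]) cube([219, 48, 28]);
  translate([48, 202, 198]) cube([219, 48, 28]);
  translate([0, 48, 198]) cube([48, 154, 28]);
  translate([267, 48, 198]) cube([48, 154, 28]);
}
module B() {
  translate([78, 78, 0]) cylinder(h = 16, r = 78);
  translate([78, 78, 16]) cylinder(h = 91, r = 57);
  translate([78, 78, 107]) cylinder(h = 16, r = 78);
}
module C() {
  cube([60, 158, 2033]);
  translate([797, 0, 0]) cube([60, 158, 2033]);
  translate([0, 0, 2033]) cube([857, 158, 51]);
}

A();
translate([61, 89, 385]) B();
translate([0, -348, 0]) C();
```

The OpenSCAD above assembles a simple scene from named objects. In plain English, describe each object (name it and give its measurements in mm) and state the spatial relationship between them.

A is a simple wooden stool: a rectangular seat 315 mm (x) by 250 mm (y), 42 mm thick, top face at z = 385 mm, on four square legs, each 48×48 mm in cross-section. The legs rest on z = 0, each flush with a corner of the seat. Four stretchers, 48 mm wide and 28 mm tall, connect adjacent legs with their undersides at z = 198 mm, each running between the inner faces of the legs it joins and aligned with the legs' outer faces on the other axis.

B is a spool: two coaxial disc flanges of radius 78 mm and thickness 16 mm, joined by a core cylinder of radius 57 mm and height 91 mm. The lower flange rests on z = 0 and the three cylinders share a vertical axis.

C is a door frame. The clear opening is 737 mm wide and 2033 mm high. Two 60 mm wide jambs, 158 mm deep, stand either side of the opening from the floor to the top of the opening. A 51 mm thick head sits across the top of both jambs, spanning the full outside width of the frame.

The spool is on top of the stool. The door frame is on the floor beside the stool on its −y side.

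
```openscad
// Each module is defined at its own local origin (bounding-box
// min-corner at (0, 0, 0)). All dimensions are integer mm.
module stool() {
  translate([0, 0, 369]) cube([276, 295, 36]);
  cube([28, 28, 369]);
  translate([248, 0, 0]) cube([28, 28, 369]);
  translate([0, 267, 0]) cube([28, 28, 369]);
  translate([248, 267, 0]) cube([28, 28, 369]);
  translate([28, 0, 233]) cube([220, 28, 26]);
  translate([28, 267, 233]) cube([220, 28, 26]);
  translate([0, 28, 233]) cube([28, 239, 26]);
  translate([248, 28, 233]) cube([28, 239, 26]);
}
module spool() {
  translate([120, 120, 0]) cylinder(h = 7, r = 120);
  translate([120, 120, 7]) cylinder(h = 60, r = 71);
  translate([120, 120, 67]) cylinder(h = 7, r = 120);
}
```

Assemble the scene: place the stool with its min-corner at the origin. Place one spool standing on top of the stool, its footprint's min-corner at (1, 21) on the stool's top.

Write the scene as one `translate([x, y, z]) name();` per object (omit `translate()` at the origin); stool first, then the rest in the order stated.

stool();
translate([1, 21, 405]) spool();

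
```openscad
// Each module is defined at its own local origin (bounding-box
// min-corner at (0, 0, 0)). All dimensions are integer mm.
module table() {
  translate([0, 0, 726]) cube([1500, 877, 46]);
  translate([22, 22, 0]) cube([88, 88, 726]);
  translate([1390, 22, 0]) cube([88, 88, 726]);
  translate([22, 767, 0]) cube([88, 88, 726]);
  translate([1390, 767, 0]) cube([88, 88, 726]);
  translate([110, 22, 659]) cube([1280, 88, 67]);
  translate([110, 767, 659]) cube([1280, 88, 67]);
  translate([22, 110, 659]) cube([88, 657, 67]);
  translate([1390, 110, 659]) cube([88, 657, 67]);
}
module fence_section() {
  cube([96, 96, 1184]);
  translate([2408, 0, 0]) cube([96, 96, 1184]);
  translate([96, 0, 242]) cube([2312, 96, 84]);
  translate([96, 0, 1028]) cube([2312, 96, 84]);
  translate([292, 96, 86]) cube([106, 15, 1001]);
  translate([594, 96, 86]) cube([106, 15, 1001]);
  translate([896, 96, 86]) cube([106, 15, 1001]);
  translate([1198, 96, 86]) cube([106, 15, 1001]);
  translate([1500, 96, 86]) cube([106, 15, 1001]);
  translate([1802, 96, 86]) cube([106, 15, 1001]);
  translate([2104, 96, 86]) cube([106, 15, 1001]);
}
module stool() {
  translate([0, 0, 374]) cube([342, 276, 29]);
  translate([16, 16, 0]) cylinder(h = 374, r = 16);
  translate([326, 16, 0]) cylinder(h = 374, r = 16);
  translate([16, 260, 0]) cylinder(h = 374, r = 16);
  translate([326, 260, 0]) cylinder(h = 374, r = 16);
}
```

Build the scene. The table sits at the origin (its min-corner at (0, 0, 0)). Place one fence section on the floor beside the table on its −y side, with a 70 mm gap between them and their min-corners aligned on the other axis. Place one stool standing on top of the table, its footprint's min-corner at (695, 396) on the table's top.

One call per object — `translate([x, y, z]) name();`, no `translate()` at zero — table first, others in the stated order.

table();
translate([0, -181, 0]) fence_section();
translate([695, 396, 772]) stool();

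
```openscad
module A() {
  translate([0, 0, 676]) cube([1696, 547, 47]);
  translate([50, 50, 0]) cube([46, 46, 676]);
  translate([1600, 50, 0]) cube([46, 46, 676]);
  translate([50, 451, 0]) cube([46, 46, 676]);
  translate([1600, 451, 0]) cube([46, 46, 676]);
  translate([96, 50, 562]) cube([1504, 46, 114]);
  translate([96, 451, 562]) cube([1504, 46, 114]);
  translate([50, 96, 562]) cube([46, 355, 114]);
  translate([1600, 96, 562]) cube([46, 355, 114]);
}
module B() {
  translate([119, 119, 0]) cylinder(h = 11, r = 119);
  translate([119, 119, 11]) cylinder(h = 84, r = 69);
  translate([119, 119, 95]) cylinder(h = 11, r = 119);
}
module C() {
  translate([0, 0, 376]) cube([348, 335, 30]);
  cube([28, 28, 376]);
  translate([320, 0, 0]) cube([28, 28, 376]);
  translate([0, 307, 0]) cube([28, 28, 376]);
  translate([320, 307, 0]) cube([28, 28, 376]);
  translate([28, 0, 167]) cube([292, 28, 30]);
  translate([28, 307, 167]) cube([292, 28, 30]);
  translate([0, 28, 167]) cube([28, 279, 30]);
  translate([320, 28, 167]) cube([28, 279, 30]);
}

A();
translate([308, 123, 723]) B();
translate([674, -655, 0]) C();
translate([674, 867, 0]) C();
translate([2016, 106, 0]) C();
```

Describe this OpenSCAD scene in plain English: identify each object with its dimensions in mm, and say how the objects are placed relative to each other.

A is a table with a 1696×547 mm rectangular top, 47 mm thick, top surface at z = 723 mm, supported by four 46×46 mm square legs, each inset 50 mm from the nearest pair of top edges, running from the floor. Four apron rails, 46 mm thick and 114 mm tall, run between adjacent legs with their top edges flush with the underside of the top and their outer faces flush with the legs' outer faces.

B is a spool: two coaxial disc flanges of radius 119 mm and thickness 11 mm, joined by a core cylinder of radius 69 mm and height 84 mm. The lower flange rests on z = 0 and the three cylinders share a vertical axis.

C is a four-legged stool. The seat is a 348×335×30 mm slab whose top surface is at z = 406 mm; four square legs, each 28×28 mm in cross-section, run from the floor (z = 0) to the underside of the seat, each flush with a corner of the seat. Four stretchers, 28 mm wide and 30 mm tall, connect adjacent legs with their undersides at z = 167 mm, each running between the inner faces of the legs it joins and aligned with the legs' outer faces on the other axis.

The spool is on top of the table. Three stools sit around the table at the −y, +y, +x sides.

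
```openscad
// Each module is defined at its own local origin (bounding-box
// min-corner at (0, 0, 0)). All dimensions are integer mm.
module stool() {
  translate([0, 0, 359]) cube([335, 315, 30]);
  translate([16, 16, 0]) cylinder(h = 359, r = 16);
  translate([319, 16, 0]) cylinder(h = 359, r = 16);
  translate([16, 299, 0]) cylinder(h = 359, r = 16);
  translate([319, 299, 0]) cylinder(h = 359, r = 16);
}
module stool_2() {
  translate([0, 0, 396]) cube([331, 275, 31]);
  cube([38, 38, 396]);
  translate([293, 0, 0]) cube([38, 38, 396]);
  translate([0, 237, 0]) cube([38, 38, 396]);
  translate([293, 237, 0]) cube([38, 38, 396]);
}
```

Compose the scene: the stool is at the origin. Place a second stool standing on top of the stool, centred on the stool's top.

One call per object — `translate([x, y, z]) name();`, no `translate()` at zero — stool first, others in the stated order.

stool();
translate([2, 20, 389]) stool_2();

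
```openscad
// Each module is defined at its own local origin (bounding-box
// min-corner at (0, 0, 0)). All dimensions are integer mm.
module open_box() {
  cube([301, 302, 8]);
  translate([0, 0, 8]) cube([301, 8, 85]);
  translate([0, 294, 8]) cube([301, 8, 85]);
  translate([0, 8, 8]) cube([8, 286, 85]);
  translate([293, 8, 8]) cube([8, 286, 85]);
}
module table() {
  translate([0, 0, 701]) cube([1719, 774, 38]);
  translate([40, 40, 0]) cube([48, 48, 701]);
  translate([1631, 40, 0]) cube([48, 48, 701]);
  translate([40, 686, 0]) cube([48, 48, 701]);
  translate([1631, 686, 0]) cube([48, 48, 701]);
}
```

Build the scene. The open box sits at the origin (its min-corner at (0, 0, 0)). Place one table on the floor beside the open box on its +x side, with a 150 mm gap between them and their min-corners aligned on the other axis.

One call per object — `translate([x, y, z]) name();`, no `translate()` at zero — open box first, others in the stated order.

open_box();
translate([451, 0, 0]) table();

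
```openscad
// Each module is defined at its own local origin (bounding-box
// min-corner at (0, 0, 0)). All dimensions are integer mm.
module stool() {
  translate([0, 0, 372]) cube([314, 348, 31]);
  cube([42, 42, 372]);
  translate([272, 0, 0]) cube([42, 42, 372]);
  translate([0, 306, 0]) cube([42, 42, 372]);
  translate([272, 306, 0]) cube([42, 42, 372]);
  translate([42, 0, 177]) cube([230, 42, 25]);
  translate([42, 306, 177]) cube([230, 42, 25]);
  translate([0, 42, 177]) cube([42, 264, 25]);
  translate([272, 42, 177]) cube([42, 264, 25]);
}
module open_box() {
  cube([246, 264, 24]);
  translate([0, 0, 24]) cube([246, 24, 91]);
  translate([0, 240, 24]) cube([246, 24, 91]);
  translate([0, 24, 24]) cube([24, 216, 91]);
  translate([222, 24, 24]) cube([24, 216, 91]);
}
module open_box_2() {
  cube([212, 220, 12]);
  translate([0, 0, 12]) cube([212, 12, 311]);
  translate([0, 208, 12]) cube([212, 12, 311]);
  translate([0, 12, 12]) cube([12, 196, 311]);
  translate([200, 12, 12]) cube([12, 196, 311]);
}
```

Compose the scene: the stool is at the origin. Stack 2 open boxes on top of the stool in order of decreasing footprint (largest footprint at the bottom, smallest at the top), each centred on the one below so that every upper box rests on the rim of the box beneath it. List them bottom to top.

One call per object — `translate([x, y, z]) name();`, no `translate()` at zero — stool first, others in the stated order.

stool();
translate([34, 42, 403]) open_box();
translate([51, 64, 518]) open_box_2();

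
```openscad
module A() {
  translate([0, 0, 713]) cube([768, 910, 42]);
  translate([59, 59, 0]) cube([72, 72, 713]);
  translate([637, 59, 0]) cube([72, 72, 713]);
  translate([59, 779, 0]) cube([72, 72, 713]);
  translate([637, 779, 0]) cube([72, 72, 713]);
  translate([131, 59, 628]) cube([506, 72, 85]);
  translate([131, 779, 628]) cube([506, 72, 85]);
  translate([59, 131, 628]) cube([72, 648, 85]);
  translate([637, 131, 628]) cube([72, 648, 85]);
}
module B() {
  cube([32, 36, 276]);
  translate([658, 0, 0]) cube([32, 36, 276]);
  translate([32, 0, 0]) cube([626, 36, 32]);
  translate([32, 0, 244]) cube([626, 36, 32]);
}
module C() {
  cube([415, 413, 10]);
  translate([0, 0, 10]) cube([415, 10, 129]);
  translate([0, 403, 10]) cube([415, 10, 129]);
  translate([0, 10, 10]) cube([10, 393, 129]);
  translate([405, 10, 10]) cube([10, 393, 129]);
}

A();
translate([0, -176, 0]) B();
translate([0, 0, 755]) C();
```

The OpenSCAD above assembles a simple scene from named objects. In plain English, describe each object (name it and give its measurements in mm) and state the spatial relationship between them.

A is a table with a 768×910 mm rectangular top, 42 mm thick, top surface at z = 755 mm, supported by four 72×72 mm square legs, each inset 59 mm from the nearest pair of top edges, running from the floor. Four apron rails, 72 mm thick and 85 mm tall, run between adjacent legs with their top edges flush with the underside of the top and their outer faces flush with the legs' outer faces.

B is a rectangular picture frame lying in the x–z plane (depth along y). The opening is 626 mm wide (x) by 212 mm tall (z), surrounded by a border 32 mm wide on all four sides. The frame is 36 mm deep and is made of two full-height vertical stiles with two horizontal rails fitted between them.

C is an open-topped rectangular box: outside dimensions 415×413×139 mm, with a uniform wall and base thickness of 10 mm. The base is a full 415×413 slab on the floor; four walls sit on top of the base. The front and back walls (the −y and +y sides) span the full width; the two side walls fit between them.

The picture frame is on the floor beside the table on its −y side. The open box is on top of the table.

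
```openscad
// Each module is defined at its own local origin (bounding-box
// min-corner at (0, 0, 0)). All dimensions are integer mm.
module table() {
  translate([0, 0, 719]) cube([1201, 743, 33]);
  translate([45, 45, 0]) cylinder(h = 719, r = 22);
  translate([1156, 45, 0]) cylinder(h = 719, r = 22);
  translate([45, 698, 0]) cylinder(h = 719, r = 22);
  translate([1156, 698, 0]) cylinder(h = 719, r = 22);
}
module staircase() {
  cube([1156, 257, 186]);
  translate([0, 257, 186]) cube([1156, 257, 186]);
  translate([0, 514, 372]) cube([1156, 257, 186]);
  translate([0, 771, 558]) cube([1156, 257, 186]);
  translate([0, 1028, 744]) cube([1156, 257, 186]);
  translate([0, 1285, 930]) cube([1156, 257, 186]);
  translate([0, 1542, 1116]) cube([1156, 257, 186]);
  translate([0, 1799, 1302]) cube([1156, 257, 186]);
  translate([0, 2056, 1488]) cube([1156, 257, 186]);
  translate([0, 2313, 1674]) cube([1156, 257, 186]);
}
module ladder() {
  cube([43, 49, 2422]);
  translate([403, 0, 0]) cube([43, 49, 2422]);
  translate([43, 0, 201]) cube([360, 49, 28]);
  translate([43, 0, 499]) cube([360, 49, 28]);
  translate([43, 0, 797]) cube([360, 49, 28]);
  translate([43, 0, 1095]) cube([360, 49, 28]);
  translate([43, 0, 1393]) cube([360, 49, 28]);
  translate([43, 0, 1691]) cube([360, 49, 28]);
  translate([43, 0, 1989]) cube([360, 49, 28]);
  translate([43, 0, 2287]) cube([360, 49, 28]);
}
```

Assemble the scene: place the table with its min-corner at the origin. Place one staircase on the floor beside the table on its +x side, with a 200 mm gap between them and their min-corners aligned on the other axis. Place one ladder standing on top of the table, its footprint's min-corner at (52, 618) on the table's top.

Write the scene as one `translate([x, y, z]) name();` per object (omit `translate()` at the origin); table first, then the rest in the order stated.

table();
translate([1401, 0, 0]) staircase();
translate([52, 618, 752]) ladder();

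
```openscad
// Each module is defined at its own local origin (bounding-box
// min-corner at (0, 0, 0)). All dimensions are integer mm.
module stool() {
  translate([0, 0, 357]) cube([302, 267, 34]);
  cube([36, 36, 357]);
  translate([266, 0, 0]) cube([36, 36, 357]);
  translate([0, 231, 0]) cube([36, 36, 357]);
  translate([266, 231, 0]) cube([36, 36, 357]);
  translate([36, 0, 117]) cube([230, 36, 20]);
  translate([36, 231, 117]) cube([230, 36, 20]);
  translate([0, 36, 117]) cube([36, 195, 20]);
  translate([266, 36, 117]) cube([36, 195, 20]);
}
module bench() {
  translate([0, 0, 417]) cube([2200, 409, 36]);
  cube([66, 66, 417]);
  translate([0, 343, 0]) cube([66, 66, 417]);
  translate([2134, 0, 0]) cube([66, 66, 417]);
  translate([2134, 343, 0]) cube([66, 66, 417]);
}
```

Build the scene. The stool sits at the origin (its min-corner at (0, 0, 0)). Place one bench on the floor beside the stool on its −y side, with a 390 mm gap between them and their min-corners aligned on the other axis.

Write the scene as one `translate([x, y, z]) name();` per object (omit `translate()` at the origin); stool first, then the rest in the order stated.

stool();
translate([0, -799, 0]) bench();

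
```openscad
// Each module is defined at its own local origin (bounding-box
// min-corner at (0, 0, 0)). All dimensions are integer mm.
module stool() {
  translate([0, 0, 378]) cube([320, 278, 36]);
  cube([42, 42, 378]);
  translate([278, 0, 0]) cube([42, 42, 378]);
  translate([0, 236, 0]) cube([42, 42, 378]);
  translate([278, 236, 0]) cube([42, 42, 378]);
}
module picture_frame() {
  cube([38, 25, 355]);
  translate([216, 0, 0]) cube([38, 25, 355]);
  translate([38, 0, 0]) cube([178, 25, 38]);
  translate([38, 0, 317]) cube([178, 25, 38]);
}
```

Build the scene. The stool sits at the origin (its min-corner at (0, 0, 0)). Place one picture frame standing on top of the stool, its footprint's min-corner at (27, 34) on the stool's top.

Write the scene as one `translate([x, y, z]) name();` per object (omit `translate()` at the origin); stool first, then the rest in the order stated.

stool();
translate([27, 34, 414]) picture_frame();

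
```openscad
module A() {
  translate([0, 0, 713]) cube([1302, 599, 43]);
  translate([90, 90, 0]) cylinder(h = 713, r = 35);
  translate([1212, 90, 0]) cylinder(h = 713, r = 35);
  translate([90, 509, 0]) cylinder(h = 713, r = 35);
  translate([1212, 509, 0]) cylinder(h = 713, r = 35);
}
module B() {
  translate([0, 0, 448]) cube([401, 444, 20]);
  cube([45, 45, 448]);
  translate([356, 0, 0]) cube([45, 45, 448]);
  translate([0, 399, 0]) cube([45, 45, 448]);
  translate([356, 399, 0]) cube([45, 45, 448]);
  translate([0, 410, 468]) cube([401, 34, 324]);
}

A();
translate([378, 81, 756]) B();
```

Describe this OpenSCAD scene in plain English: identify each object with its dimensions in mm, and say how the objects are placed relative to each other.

A is a table: top 1302 mm (x) × 599 mm (y), 43 mm thick, upper face at z = 756 mm, on four round legs of 70 mm diameter, each leg's bounding box inset 55 mm from the nearest pair of top edges, running from z = 0 to the bottom of the top.

B is a chair: 401×444 mm seat, 20 mm thick, top at z = 468 mm, on four 45 mm square corner legs flush with the seat edges. A 34 mm thick backrest slab spans the full seat width, extending 324 mm above the seat top, its back face flush with the seat's +y edge.

The chair is on top of the table.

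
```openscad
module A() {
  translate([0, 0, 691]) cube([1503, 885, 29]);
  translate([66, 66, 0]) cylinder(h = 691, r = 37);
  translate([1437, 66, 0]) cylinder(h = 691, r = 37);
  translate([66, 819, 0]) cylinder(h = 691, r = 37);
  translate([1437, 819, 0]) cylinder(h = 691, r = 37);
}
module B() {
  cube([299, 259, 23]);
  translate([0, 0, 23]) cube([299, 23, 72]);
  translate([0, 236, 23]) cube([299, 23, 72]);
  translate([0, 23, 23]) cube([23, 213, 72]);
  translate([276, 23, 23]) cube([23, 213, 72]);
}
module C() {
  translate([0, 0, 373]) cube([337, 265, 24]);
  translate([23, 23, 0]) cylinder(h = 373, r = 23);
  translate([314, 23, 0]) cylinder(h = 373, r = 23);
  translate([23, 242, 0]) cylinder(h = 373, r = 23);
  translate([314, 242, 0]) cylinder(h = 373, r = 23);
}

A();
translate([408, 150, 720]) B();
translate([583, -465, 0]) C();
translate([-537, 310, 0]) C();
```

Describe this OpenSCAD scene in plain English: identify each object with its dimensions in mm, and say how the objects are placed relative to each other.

A is a rectangular dining table. The top is 1503×885×29 mm with its upper surface at z = 720 mm. It stands on four round legs of 74 mm diameter, each leg's bounding box inset 29 mm from the nearest pair of top edges, running from the floor to the underside of the top.

B is an open storage box with external size 299×259×95 mm and wall thickness 23 mm (the base is also 23 mm thick). The base covers the whole footprint; the four walls stand on the base, with the y-facing walls full-width and the x-facing walls fitting between their inner faces.

C is a four-legged stool. The seat is a 337×265×24 mm slab whose top surface is at z = 397 mm; four round legs, each 46 mm in diameter, run from the floor (z = 0) to the underside of the seat, each leg's axis is inset half a diameter from the nearest pair of seat edges (so the leg's bounding box is flush with the corner).

The open box is on top of the table. Two stools sit around the table at the −y, −x sides.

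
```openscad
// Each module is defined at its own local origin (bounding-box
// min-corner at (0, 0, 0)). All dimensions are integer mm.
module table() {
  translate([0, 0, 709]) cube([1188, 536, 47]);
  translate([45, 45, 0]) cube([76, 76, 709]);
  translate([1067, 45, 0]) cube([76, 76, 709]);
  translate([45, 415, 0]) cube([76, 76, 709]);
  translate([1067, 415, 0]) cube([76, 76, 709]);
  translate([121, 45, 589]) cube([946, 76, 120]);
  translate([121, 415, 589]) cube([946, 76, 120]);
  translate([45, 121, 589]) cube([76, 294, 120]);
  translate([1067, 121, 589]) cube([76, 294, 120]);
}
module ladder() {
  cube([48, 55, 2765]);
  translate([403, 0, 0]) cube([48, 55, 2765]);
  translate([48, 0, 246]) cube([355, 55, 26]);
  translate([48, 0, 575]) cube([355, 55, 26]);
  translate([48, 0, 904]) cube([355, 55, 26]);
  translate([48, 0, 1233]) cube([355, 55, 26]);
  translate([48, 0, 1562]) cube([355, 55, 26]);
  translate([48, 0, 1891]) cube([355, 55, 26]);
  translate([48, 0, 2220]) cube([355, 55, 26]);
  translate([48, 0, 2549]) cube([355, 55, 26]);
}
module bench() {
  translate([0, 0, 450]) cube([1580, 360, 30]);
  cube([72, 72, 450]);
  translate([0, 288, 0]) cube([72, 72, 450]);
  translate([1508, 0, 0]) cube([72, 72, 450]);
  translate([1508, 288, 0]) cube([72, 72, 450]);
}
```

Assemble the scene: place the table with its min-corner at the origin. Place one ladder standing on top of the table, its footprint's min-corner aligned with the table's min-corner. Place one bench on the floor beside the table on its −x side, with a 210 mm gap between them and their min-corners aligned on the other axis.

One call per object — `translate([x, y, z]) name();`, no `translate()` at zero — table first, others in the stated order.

table();
translate([0, 0, 756]) ladder();
translate([-1790, 0, 0]) bench();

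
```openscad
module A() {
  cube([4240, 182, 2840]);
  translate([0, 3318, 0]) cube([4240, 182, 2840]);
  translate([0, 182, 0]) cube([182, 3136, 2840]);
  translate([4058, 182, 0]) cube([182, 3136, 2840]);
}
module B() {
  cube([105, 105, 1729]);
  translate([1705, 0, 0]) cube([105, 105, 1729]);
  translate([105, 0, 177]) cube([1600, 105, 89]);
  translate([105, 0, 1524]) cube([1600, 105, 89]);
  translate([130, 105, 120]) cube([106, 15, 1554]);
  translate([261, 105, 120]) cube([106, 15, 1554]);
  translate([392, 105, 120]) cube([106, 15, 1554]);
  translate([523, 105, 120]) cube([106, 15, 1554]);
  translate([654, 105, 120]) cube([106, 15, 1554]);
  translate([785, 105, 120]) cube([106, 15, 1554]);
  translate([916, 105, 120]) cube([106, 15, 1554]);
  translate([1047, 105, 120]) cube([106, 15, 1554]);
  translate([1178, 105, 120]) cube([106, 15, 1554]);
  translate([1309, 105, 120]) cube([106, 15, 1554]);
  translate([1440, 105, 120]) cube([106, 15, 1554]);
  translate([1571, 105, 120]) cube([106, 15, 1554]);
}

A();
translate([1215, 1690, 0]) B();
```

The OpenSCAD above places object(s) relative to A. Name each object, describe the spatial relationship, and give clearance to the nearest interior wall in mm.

Clearances: x = 1033, y = 1508; minimum 1033 mm.

A is a house frame. B is a fence section. The fence section sits inside the house frame, centred. The clearance to the nearest interior wall is 1033 mm.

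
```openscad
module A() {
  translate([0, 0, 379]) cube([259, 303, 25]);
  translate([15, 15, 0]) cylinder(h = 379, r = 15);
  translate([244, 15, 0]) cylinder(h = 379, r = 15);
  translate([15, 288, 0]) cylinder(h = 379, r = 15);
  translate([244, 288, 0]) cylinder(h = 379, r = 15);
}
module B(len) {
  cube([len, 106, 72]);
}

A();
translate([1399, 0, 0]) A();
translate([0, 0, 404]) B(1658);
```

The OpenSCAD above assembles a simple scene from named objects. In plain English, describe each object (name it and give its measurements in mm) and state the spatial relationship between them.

A is a simple wooden stool: a rectangular seat 259 mm (x) by 303 mm (y), 25 mm thick, top face at z = 404 mm, on four round legs, each 30 mm in diameter. The legs rest on z = 0, each leg's axis is inset half a diameter from the nearest pair of seat edges (so the leg's bounding box is flush with the corner).

B is a rectangular beam 1658 mm long (x), 106 mm deep (y), 72 mm thick (z).

The beam spans the tops of two stools placed 1140 mm apart, resting at z = 404 mm.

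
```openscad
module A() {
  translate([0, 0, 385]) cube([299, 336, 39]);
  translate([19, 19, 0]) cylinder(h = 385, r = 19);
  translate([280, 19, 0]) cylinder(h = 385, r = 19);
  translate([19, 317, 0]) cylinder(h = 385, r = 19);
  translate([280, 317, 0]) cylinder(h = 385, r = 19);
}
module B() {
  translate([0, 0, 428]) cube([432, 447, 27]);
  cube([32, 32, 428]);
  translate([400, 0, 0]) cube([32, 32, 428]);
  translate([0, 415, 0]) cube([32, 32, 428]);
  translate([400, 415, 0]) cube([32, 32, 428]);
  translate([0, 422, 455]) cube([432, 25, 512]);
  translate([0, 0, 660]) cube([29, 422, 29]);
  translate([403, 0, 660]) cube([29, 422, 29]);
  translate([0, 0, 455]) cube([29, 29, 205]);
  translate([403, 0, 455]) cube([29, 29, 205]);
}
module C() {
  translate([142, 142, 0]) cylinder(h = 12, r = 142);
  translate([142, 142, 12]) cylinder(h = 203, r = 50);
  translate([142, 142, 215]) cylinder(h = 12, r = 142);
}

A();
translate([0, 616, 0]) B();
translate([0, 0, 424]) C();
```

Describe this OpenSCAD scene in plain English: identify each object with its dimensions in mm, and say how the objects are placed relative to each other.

A is a simple wooden stool: a rectangular seat 299 mm (x) by 336 mm (y), 39 mm thick, top face at z = 424 mm, on four round legs, each 38 mm in diameter. The legs rest on z = 0, each leg's axis is inset half a diameter from the nearest pair of seat edges (so the leg's bounding box is flush with the corner).

B is a chair. The seat is a 432×447×27 mm slab with its top at z = 455 mm, on four 32×32 mm corner legs (flush with the seat edges, standing on z = 0). A flat backrest 25 mm thick, 512 mm tall, spans the full seat width and rises from the seat top along its +y edge, rear face flush with the rear of the seat. Two armrests of 29×29 mm section run along each side from the seat's front edge to the front of the backrest, top faces 234 mm above the seat top and outer faces flush with the seat's x-edges; a 29×29 mm post under the front of each armrest stands on the seat at the front corner.

C is a spool: two coaxial disc flanges of radius 142 mm and thickness 12 mm, joined by a core cylinder of radius 50 mm and height 203 mm. The lower flange rests on z = 0 and the three cylinders share a vertical axis.

The chair is on the floor beside the stool on its +y side. The spool is on top of the stool.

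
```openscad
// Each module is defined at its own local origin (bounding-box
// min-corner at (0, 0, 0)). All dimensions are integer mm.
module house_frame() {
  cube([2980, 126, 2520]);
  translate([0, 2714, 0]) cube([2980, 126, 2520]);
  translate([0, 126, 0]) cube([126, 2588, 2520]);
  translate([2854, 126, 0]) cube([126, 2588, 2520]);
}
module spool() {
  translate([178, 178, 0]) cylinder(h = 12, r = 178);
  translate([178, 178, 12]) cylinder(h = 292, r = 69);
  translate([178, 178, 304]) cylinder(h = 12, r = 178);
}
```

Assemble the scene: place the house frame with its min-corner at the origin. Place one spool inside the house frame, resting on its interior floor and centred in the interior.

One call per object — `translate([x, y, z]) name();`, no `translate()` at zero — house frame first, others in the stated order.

house_frame();
translate([1312, 1242, 0]) spool();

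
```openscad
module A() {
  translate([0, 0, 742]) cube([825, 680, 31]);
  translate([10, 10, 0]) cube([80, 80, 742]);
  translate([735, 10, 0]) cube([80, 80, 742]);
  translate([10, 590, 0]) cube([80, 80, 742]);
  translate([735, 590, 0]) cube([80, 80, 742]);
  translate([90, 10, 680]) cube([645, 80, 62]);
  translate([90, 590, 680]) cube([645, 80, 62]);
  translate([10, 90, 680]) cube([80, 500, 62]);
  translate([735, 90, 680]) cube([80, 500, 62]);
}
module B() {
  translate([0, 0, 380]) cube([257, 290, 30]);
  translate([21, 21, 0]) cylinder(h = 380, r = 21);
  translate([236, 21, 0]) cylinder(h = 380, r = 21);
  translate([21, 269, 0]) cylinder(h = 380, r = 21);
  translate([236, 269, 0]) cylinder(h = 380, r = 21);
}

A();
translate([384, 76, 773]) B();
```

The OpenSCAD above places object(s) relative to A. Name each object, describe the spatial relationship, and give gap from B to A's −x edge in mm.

The stool's min-x is at 384; the table's min-x is 0; gap = 384 mm.

A is a table. B is a stool. The stool is on top of the table. The gap from the stool to the table's −x edge is 384 mm.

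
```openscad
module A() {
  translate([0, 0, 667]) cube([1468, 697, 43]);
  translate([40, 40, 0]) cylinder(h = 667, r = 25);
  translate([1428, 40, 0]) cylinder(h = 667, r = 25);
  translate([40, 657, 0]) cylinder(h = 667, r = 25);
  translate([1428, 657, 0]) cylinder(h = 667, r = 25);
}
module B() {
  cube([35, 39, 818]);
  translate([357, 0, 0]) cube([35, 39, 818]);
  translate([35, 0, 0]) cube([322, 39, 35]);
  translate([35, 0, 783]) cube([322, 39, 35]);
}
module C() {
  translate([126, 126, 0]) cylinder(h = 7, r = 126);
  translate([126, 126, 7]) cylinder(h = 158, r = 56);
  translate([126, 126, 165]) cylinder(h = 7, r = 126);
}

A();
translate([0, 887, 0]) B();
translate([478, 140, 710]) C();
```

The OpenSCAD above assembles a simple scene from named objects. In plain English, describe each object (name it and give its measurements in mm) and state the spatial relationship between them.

A is a rectangular dining table. The top is 1468×697×43 mm with its upper surface at z = 710 mm. It stands on four round legs of 50 mm diameter, each leg's bounding box inset 15 mm from the nearest pair of top edges, running from the floor to the underside of the top.

B is a rectangular picture frame lying in the x–z plane (depth along y). The opening is 322 mm wide (x) by 748 mm tall (z), surrounded by a border 35 mm wide on all four sides. The frame is 39 mm deep and is made of two full-height vertical stiles with two horizontal rails fitted between them.

C is a spool: two coaxial disc flanges of radius 126 mm and thickness 7 mm, joined by a core cylinder of radius 56 mm and height 158 mm. The lower flange rests on z = 0 and the three cylinders share a vertical axis.

The picture frame is on the floor beside the table on its +y side. The spool is on top of the table.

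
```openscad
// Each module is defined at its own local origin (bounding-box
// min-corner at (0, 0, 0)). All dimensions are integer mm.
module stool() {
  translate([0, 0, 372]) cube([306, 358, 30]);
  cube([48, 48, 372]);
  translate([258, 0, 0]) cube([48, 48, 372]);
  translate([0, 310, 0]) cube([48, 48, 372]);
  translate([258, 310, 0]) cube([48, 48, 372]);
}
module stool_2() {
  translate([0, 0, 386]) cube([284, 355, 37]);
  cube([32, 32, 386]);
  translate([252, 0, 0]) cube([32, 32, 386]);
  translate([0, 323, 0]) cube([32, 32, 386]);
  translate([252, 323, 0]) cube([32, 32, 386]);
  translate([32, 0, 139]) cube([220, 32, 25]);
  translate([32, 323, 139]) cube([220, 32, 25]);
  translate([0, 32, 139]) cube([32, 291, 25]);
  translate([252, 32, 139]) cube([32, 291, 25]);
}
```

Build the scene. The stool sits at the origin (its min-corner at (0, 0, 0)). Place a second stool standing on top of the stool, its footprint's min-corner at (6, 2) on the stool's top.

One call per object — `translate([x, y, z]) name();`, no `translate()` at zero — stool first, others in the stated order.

stool();
translate([6, 2, 402]) stool_2();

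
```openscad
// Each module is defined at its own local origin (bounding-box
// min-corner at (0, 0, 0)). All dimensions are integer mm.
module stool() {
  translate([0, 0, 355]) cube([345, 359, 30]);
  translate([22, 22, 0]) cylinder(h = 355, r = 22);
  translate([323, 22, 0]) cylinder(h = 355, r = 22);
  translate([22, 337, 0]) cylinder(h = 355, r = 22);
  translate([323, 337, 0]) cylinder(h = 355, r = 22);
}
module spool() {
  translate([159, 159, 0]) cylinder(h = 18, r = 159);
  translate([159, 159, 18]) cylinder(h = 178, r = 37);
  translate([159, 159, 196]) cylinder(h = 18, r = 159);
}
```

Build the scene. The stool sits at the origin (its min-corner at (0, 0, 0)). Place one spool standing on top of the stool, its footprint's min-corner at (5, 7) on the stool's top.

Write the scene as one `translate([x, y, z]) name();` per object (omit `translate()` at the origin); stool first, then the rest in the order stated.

stool();
translate([5, 7, 385]) spool();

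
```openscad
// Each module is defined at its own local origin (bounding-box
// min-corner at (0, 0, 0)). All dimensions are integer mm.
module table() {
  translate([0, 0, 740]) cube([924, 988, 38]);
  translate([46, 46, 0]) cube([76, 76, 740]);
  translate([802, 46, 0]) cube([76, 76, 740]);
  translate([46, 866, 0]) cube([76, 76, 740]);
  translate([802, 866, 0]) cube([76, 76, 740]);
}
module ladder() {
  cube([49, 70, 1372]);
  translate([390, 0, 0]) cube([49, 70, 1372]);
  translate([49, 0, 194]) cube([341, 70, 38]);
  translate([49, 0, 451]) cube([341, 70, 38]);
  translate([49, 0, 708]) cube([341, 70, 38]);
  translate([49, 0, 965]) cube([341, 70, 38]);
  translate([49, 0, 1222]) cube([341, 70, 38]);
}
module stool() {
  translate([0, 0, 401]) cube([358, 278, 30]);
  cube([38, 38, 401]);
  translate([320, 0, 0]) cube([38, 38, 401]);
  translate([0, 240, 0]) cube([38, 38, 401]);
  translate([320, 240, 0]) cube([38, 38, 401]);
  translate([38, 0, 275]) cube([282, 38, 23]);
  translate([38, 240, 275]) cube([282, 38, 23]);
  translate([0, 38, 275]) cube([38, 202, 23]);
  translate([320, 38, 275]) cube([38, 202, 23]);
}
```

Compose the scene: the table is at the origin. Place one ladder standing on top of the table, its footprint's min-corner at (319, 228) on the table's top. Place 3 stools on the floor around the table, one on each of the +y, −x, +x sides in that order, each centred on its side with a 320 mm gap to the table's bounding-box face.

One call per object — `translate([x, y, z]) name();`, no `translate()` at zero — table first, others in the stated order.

table();
translate([319, 228, 778]) ladder();
translate([283, 1308, 0]) stool();
translate([-678, 355, 0]) stool();
translate([1244, 355, 0]) stool();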